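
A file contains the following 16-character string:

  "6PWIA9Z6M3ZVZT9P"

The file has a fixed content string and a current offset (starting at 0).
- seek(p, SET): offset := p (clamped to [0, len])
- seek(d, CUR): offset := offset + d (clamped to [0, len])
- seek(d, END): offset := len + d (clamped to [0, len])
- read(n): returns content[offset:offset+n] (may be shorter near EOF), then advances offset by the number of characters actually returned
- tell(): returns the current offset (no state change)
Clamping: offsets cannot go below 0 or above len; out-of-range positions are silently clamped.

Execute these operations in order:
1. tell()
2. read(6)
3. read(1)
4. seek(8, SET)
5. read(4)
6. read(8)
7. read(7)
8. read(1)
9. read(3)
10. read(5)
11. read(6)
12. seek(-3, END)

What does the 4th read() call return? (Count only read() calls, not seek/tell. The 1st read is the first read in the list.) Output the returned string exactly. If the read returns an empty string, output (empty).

Answer: ZT9P

Derivation:
After 1 (tell()): offset=0
After 2 (read(6)): returned '6PWIA9', offset=6
After 3 (read(1)): returned 'Z', offset=7
After 4 (seek(8, SET)): offset=8
After 5 (read(4)): returned 'M3ZV', offset=12
After 6 (read(8)): returned 'ZT9P', offset=16
After 7 (read(7)): returned '', offset=16
After 8 (read(1)): returned '', offset=16
After 9 (read(3)): returned '', offset=16
After 10 (read(5)): returned '', offset=16
After 11 (read(6)): returned '', offset=16
After 12 (seek(-3, END)): offset=13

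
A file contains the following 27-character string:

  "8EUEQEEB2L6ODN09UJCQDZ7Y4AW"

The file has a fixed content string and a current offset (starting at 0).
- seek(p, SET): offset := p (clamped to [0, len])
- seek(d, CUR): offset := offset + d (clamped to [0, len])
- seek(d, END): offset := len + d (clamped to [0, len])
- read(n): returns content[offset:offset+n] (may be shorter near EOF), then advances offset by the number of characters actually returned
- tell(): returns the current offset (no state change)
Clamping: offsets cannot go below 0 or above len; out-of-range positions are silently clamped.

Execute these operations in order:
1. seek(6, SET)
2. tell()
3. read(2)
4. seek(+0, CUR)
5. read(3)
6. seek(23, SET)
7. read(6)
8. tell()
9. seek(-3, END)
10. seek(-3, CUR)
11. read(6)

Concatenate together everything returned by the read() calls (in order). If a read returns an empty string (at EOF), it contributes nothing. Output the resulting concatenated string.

Answer: EB2L6Y4AWZ7Y4AW

Derivation:
After 1 (seek(6, SET)): offset=6
After 2 (tell()): offset=6
After 3 (read(2)): returned 'EB', offset=8
After 4 (seek(+0, CUR)): offset=8
After 5 (read(3)): returned '2L6', offset=11
After 6 (seek(23, SET)): offset=23
After 7 (read(6)): returned 'Y4AW', offset=27
After 8 (tell()): offset=27
After 9 (seek(-3, END)): offset=24
After 10 (seek(-3, CUR)): offset=21
After 11 (read(6)): returned 'Z7Y4AW', offset=27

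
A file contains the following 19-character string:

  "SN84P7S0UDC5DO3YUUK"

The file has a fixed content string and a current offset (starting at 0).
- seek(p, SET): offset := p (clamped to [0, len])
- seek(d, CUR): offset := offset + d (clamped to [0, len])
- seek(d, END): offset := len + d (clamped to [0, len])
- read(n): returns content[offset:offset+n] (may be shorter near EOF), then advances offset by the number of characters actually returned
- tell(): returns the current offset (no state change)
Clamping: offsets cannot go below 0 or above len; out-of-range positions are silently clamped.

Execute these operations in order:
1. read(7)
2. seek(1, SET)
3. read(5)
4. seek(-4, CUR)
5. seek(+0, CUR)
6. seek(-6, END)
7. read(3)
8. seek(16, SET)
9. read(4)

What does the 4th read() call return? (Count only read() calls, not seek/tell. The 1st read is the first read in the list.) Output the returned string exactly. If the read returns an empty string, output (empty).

After 1 (read(7)): returned 'SN84P7S', offset=7
After 2 (seek(1, SET)): offset=1
After 3 (read(5)): returned 'N84P7', offset=6
After 4 (seek(-4, CUR)): offset=2
After 5 (seek(+0, CUR)): offset=2
After 6 (seek(-6, END)): offset=13
After 7 (read(3)): returned 'O3Y', offset=16
After 8 (seek(16, SET)): offset=16
After 9 (read(4)): returned 'UUK', offset=19

Answer: UUK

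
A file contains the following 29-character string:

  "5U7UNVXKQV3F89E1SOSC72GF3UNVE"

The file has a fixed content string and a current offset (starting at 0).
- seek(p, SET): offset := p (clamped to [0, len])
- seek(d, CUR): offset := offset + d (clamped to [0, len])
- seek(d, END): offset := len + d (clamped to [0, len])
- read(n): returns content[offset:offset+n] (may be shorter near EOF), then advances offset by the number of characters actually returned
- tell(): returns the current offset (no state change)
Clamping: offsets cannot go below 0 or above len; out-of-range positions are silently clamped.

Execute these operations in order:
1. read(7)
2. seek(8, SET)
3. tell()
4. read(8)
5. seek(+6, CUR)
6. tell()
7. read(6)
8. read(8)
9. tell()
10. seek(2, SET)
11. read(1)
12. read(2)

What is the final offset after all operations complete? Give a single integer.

Answer: 5

Derivation:
After 1 (read(7)): returned '5U7UNVX', offset=7
After 2 (seek(8, SET)): offset=8
After 3 (tell()): offset=8
After 4 (read(8)): returned 'QV3F89E1', offset=16
After 5 (seek(+6, CUR)): offset=22
After 6 (tell()): offset=22
After 7 (read(6)): returned 'GF3UNV', offset=28
After 8 (read(8)): returned 'E', offset=29
After 9 (tell()): offset=29
After 10 (seek(2, SET)): offset=2
After 11 (read(1)): returned '7', offset=3
After 12 (read(2)): returned 'UN', offset=5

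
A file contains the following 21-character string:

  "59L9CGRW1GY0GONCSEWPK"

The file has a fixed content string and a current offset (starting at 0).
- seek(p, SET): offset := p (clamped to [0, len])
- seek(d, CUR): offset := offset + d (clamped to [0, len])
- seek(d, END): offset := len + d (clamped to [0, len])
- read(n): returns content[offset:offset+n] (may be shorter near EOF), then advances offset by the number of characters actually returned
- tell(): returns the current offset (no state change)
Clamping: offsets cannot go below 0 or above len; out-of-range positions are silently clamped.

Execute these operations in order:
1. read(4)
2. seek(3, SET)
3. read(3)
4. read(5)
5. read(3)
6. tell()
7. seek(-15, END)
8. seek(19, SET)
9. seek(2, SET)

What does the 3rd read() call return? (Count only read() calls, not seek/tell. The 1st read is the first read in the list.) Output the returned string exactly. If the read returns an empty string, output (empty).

Answer: RW1GY

Derivation:
After 1 (read(4)): returned '59L9', offset=4
After 2 (seek(3, SET)): offset=3
After 3 (read(3)): returned '9CG', offset=6
After 4 (read(5)): returned 'RW1GY', offset=11
After 5 (read(3)): returned '0GO', offset=14
After 6 (tell()): offset=14
After 7 (seek(-15, END)): offset=6
After 8 (seek(19, SET)): offset=19
After 9 (seek(2, SET)): offset=2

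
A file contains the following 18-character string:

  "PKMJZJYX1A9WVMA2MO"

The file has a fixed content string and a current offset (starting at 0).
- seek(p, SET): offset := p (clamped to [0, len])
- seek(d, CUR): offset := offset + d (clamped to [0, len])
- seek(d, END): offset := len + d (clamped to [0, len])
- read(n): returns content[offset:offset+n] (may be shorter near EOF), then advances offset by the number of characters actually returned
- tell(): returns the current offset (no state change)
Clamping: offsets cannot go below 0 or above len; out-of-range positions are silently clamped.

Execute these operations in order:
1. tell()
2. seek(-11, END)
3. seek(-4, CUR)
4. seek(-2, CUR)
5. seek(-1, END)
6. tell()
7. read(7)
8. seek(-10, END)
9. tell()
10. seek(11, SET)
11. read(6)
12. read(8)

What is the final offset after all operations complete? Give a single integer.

After 1 (tell()): offset=0
After 2 (seek(-11, END)): offset=7
After 3 (seek(-4, CUR)): offset=3
After 4 (seek(-2, CUR)): offset=1
After 5 (seek(-1, END)): offset=17
After 6 (tell()): offset=17
After 7 (read(7)): returned 'O', offset=18
After 8 (seek(-10, END)): offset=8
After 9 (tell()): offset=8
After 10 (seek(11, SET)): offset=11
After 11 (read(6)): returned 'WVMA2M', offset=17
After 12 (read(8)): returned 'O', offset=18

Answer: 18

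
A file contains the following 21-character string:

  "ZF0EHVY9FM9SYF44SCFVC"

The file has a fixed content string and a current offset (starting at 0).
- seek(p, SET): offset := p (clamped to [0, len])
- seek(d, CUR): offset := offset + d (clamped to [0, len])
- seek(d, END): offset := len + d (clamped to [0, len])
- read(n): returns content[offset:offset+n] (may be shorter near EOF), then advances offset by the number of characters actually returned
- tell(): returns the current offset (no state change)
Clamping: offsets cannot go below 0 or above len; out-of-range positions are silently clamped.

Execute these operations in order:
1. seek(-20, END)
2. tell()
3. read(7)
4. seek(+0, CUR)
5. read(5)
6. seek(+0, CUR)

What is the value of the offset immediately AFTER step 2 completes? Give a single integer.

After 1 (seek(-20, END)): offset=1
After 2 (tell()): offset=1

Answer: 1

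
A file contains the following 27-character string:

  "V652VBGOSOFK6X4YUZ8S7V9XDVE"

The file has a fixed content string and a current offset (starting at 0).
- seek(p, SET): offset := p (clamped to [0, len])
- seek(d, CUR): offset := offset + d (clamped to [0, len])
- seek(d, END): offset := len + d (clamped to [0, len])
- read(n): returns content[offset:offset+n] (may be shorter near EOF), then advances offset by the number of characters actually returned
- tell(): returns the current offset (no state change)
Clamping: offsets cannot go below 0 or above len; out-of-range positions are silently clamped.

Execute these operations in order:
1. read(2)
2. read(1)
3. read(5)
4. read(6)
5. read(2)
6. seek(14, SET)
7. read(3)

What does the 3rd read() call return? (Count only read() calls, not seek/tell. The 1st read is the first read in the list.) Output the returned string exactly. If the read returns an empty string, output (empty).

After 1 (read(2)): returned 'V6', offset=2
After 2 (read(1)): returned '5', offset=3
After 3 (read(5)): returned '2VBGO', offset=8
After 4 (read(6)): returned 'SOFK6X', offset=14
After 5 (read(2)): returned '4Y', offset=16
After 6 (seek(14, SET)): offset=14
After 7 (read(3)): returned '4YU', offset=17

Answer: 2VBGO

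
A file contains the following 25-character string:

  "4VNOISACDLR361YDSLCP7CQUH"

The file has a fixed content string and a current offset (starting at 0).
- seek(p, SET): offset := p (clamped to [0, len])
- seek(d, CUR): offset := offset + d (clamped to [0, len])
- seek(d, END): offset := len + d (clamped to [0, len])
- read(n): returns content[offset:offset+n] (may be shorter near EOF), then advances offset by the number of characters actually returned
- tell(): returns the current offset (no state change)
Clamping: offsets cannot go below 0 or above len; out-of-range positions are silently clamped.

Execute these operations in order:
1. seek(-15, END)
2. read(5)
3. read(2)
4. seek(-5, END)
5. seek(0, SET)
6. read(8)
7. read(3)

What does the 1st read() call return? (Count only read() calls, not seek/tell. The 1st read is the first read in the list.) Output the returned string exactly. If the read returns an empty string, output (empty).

Answer: R361Y

Derivation:
After 1 (seek(-15, END)): offset=10
After 2 (read(5)): returned 'R361Y', offset=15
After 3 (read(2)): returned 'DS', offset=17
After 4 (seek(-5, END)): offset=20
After 5 (seek(0, SET)): offset=0
After 6 (read(8)): returned '4VNOISAC', offset=8
After 7 (read(3)): returned 'DLR', offset=11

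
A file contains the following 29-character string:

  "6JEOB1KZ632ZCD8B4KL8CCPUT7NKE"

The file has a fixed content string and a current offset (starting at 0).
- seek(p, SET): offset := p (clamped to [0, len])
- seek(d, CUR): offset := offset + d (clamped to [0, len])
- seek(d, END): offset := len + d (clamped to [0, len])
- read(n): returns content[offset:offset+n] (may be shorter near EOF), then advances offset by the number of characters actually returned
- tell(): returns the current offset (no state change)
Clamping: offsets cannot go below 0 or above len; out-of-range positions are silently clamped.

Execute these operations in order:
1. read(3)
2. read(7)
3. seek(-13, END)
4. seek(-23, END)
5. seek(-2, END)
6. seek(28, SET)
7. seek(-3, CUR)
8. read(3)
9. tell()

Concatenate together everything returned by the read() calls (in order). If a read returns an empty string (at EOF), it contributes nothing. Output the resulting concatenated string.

After 1 (read(3)): returned '6JE', offset=3
After 2 (read(7)): returned 'OB1KZ63', offset=10
After 3 (seek(-13, END)): offset=16
After 4 (seek(-23, END)): offset=6
After 5 (seek(-2, END)): offset=27
After 6 (seek(28, SET)): offset=28
After 7 (seek(-3, CUR)): offset=25
After 8 (read(3)): returned '7NK', offset=28
After 9 (tell()): offset=28

Answer: 6JEOB1KZ637NK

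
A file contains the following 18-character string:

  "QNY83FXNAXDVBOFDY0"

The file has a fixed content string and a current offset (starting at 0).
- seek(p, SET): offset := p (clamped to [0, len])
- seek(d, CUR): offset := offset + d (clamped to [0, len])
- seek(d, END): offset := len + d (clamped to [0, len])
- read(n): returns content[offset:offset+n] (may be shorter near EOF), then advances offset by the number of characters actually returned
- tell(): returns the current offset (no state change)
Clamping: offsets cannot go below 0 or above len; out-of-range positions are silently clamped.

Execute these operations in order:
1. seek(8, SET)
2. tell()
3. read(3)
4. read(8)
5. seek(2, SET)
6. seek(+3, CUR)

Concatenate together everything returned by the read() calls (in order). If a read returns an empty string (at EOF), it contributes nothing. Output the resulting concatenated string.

Answer: AXDVBOFDY0

Derivation:
After 1 (seek(8, SET)): offset=8
After 2 (tell()): offset=8
After 3 (read(3)): returned 'AXD', offset=11
After 4 (read(8)): returned 'VBOFDY0', offset=18
After 5 (seek(2, SET)): offset=2
After 6 (seek(+3, CUR)): offset=5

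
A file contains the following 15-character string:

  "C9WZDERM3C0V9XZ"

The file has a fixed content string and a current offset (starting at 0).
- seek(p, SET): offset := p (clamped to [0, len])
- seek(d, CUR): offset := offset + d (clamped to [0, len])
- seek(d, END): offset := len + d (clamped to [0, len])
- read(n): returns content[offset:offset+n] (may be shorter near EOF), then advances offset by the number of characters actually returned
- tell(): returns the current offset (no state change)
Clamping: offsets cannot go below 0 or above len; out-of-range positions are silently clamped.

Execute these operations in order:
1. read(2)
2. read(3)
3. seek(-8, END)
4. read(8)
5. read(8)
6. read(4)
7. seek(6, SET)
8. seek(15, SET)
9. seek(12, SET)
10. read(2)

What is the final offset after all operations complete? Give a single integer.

After 1 (read(2)): returned 'C9', offset=2
After 2 (read(3)): returned 'WZD', offset=5
After 3 (seek(-8, END)): offset=7
After 4 (read(8)): returned 'M3C0V9XZ', offset=15
After 5 (read(8)): returned '', offset=15
After 6 (read(4)): returned '', offset=15
After 7 (seek(6, SET)): offset=6
After 8 (seek(15, SET)): offset=15
After 9 (seek(12, SET)): offset=12
After 10 (read(2)): returned '9X', offset=14

Answer: 14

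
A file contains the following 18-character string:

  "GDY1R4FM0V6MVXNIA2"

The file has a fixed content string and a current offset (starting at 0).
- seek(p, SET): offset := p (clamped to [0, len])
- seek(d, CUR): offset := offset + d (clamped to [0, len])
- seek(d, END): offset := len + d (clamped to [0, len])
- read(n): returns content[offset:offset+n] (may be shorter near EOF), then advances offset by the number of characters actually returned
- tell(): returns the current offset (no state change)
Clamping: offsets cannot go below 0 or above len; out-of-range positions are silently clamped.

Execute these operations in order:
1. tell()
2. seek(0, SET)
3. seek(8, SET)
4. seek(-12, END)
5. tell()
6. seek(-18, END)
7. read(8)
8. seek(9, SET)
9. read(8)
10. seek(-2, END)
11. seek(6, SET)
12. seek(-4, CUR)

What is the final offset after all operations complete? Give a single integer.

After 1 (tell()): offset=0
After 2 (seek(0, SET)): offset=0
After 3 (seek(8, SET)): offset=8
After 4 (seek(-12, END)): offset=6
After 5 (tell()): offset=6
After 6 (seek(-18, END)): offset=0
After 7 (read(8)): returned 'GDY1R4FM', offset=8
After 8 (seek(9, SET)): offset=9
After 9 (read(8)): returned 'V6MVXNIA', offset=17
After 10 (seek(-2, END)): offset=16
After 11 (seek(6, SET)): offset=6
After 12 (seek(-4, CUR)): offset=2

Answer: 2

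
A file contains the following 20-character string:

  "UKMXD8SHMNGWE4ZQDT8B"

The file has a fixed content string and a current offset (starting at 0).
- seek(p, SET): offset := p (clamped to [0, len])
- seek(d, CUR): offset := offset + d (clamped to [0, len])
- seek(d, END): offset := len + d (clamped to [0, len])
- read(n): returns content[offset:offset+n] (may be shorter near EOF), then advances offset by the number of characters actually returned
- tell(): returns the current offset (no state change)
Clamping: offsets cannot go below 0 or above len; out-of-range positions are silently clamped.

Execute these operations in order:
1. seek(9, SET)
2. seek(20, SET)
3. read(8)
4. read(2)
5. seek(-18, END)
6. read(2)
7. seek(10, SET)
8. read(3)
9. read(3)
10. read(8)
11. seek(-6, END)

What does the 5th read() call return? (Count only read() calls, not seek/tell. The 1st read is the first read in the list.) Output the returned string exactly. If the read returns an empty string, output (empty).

Answer: 4ZQ

Derivation:
After 1 (seek(9, SET)): offset=9
After 2 (seek(20, SET)): offset=20
After 3 (read(8)): returned '', offset=20
After 4 (read(2)): returned '', offset=20
After 5 (seek(-18, END)): offset=2
After 6 (read(2)): returned 'MX', offset=4
After 7 (seek(10, SET)): offset=10
After 8 (read(3)): returned 'GWE', offset=13
After 9 (read(3)): returned '4ZQ', offset=16
After 10 (read(8)): returned 'DT8B', offset=20
After 11 (seek(-6, END)): offset=14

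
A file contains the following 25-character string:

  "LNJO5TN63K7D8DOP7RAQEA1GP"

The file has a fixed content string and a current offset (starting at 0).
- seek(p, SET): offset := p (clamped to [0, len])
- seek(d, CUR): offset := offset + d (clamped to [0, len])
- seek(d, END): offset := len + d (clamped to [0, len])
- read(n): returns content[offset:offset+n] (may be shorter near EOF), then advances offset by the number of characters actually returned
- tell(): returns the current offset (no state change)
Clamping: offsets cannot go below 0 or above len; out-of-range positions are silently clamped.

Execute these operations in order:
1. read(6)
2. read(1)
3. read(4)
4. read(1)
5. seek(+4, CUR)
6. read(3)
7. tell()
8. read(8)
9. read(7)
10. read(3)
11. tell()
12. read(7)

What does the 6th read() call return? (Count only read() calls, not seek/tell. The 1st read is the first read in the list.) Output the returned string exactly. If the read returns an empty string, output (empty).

After 1 (read(6)): returned 'LNJO5T', offset=6
After 2 (read(1)): returned 'N', offset=7
After 3 (read(4)): returned '63K7', offset=11
After 4 (read(1)): returned 'D', offset=12
After 5 (seek(+4, CUR)): offset=16
After 6 (read(3)): returned '7RA', offset=19
After 7 (tell()): offset=19
After 8 (read(8)): returned 'QEA1GP', offset=25
After 9 (read(7)): returned '', offset=25
After 10 (read(3)): returned '', offset=25
After 11 (tell()): offset=25
After 12 (read(7)): returned '', offset=25

Answer: QEA1GP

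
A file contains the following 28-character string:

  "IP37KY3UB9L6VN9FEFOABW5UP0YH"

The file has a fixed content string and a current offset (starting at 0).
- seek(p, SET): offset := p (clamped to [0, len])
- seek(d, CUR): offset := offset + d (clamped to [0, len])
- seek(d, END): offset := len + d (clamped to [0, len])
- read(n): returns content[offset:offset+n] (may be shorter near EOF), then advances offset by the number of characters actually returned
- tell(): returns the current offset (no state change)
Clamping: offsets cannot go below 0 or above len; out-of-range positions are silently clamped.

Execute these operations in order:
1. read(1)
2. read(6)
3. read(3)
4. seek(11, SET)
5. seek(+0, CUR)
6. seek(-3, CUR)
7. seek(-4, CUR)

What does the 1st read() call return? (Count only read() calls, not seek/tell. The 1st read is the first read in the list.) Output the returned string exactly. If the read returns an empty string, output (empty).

Answer: I

Derivation:
After 1 (read(1)): returned 'I', offset=1
After 2 (read(6)): returned 'P37KY3', offset=7
After 3 (read(3)): returned 'UB9', offset=10
After 4 (seek(11, SET)): offset=11
After 5 (seek(+0, CUR)): offset=11
After 6 (seek(-3, CUR)): offset=8
After 7 (seek(-4, CUR)): offset=4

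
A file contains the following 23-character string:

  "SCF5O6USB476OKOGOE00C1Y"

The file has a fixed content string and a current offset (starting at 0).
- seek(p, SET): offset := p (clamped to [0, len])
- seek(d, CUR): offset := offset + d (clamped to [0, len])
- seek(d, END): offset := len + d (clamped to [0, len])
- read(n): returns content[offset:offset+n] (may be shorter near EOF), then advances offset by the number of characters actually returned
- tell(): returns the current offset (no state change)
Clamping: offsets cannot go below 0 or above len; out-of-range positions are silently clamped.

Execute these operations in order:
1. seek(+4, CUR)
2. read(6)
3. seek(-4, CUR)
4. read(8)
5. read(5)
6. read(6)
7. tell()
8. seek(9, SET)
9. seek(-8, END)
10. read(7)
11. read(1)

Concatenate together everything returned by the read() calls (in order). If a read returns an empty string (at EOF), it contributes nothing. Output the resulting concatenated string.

After 1 (seek(+4, CUR)): offset=4
After 2 (read(6)): returned 'O6USB4', offset=10
After 3 (seek(-4, CUR)): offset=6
After 4 (read(8)): returned 'USB476OK', offset=14
After 5 (read(5)): returned 'OGOE0', offset=19
After 6 (read(6)): returned '0C1Y', offset=23
After 7 (tell()): offset=23
After 8 (seek(9, SET)): offset=9
After 9 (seek(-8, END)): offset=15
After 10 (read(7)): returned 'GOE00C1', offset=22
After 11 (read(1)): returned 'Y', offset=23

Answer: O6USB4USB476OKOGOE00C1YGOE00C1Y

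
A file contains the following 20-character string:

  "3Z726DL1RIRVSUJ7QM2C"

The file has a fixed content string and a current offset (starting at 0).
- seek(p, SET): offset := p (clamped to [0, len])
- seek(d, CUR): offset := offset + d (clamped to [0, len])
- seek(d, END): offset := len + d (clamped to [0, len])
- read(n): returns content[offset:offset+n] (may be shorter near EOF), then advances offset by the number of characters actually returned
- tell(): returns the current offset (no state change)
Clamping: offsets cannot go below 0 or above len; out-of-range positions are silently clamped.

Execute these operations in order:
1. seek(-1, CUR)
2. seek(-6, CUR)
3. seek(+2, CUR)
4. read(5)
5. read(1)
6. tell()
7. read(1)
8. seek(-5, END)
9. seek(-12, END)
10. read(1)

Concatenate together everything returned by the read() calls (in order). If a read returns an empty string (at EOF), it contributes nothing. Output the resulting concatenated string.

Answer: 726DL1RR

Derivation:
After 1 (seek(-1, CUR)): offset=0
After 2 (seek(-6, CUR)): offset=0
After 3 (seek(+2, CUR)): offset=2
After 4 (read(5)): returned '726DL', offset=7
After 5 (read(1)): returned '1', offset=8
After 6 (tell()): offset=8
After 7 (read(1)): returned 'R', offset=9
After 8 (seek(-5, END)): offset=15
After 9 (seek(-12, END)): offset=8
After 10 (read(1)): returned 'R', offset=9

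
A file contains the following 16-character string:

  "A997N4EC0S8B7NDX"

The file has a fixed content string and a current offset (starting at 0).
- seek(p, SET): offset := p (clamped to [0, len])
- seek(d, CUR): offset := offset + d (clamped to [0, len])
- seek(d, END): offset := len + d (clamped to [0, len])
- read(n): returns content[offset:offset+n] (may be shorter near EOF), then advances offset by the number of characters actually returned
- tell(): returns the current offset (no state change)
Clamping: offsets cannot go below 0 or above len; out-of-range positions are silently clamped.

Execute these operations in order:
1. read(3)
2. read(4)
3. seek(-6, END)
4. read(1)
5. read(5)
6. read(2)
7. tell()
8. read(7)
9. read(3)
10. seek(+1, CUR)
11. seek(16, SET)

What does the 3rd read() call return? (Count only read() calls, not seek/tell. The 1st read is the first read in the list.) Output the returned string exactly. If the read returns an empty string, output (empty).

After 1 (read(3)): returned 'A99', offset=3
After 2 (read(4)): returned '7N4E', offset=7
After 3 (seek(-6, END)): offset=10
After 4 (read(1)): returned '8', offset=11
After 5 (read(5)): returned 'B7NDX', offset=16
After 6 (read(2)): returned '', offset=16
After 7 (tell()): offset=16
After 8 (read(7)): returned '', offset=16
After 9 (read(3)): returned '', offset=16
After 10 (seek(+1, CUR)): offset=16
After 11 (seek(16, SET)): offset=16

Answer: 8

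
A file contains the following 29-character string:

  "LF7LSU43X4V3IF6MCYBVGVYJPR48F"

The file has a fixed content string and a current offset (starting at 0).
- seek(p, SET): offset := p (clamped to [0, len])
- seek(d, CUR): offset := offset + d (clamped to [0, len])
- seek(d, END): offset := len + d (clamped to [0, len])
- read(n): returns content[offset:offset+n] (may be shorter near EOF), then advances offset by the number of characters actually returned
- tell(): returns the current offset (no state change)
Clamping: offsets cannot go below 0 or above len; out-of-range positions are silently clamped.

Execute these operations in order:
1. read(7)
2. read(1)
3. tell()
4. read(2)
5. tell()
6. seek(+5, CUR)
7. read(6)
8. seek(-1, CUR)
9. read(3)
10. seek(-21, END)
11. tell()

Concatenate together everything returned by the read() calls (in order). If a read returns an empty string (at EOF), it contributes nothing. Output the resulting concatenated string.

Answer: LF7LSU43X4MCYBVGGVY

Derivation:
After 1 (read(7)): returned 'LF7LSU4', offset=7
After 2 (read(1)): returned '3', offset=8
After 3 (tell()): offset=8
After 4 (read(2)): returned 'X4', offset=10
After 5 (tell()): offset=10
After 6 (seek(+5, CUR)): offset=15
After 7 (read(6)): returned 'MCYBVG', offset=21
After 8 (seek(-1, CUR)): offset=20
After 9 (read(3)): returned 'GVY', offset=23
After 10 (seek(-21, END)): offset=8
After 11 (tell()): offset=8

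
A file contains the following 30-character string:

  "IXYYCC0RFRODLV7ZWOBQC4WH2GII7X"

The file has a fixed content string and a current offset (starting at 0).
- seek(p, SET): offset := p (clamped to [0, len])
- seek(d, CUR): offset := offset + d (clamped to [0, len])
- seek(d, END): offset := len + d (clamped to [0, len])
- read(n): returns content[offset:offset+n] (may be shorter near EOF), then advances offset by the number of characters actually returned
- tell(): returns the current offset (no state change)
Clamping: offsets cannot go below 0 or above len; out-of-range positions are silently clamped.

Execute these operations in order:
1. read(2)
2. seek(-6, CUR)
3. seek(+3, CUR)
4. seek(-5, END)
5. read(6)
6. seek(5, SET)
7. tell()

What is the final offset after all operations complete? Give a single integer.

Answer: 5

Derivation:
After 1 (read(2)): returned 'IX', offset=2
After 2 (seek(-6, CUR)): offset=0
After 3 (seek(+3, CUR)): offset=3
After 4 (seek(-5, END)): offset=25
After 5 (read(6)): returned 'GII7X', offset=30
After 6 (seek(5, SET)): offset=5
After 7 (tell()): offset=5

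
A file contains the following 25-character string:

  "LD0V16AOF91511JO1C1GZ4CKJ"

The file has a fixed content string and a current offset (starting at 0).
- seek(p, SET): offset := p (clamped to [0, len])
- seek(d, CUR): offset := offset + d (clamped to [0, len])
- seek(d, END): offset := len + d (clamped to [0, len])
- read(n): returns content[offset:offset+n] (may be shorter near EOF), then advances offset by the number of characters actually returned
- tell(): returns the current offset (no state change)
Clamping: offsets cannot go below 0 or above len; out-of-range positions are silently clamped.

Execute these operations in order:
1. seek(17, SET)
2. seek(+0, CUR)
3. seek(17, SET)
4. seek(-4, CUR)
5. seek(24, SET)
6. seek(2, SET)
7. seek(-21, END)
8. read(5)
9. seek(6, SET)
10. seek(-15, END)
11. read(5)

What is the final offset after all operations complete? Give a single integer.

After 1 (seek(17, SET)): offset=17
After 2 (seek(+0, CUR)): offset=17
After 3 (seek(17, SET)): offset=17
After 4 (seek(-4, CUR)): offset=13
After 5 (seek(24, SET)): offset=24
After 6 (seek(2, SET)): offset=2
After 7 (seek(-21, END)): offset=4
After 8 (read(5)): returned '16AOF', offset=9
After 9 (seek(6, SET)): offset=6
After 10 (seek(-15, END)): offset=10
After 11 (read(5)): returned '1511J', offset=15

Answer: 15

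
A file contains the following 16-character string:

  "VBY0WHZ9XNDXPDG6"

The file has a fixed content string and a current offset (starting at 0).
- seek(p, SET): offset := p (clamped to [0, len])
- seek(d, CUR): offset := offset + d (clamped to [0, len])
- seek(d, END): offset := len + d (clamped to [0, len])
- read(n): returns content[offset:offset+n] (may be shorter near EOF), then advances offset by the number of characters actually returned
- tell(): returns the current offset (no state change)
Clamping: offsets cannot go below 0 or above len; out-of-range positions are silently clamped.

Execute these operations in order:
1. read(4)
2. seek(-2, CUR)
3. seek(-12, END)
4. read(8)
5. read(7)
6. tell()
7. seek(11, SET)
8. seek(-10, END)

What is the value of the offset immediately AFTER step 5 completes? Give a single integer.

After 1 (read(4)): returned 'VBY0', offset=4
After 2 (seek(-2, CUR)): offset=2
After 3 (seek(-12, END)): offset=4
After 4 (read(8)): returned 'WHZ9XNDX', offset=12
After 5 (read(7)): returned 'PDG6', offset=16

Answer: 16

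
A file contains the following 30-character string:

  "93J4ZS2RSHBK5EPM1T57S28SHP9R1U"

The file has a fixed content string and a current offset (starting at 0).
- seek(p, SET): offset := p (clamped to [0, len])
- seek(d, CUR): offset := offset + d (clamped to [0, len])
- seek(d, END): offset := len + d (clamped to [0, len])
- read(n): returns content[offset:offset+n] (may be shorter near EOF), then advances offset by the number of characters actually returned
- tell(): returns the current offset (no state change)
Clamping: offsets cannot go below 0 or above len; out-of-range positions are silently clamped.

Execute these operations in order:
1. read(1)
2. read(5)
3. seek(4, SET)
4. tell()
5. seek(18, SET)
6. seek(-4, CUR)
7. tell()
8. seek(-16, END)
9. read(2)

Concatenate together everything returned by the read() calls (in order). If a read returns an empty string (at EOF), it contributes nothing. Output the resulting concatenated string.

Answer: 93J4ZSPM

Derivation:
After 1 (read(1)): returned '9', offset=1
After 2 (read(5)): returned '3J4ZS', offset=6
After 3 (seek(4, SET)): offset=4
After 4 (tell()): offset=4
After 5 (seek(18, SET)): offset=18
After 6 (seek(-4, CUR)): offset=14
After 7 (tell()): offset=14
After 8 (seek(-16, END)): offset=14
After 9 (read(2)): returned 'PM', offset=16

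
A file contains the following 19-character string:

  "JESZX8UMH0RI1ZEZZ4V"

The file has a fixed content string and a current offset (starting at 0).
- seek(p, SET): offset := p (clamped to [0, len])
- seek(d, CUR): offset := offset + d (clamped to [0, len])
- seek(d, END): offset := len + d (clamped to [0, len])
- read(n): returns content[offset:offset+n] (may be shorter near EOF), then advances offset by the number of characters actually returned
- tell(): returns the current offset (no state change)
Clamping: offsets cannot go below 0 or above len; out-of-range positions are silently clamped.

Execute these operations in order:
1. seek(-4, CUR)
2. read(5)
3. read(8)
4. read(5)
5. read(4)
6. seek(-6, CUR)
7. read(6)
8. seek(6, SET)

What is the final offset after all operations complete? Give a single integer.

After 1 (seek(-4, CUR)): offset=0
After 2 (read(5)): returned 'JESZX', offset=5
After 3 (read(8)): returned '8UMH0RI1', offset=13
After 4 (read(5)): returned 'ZEZZ4', offset=18
After 5 (read(4)): returned 'V', offset=19
After 6 (seek(-6, CUR)): offset=13
After 7 (read(6)): returned 'ZEZZ4V', offset=19
After 8 (seek(6, SET)): offset=6

Answer: 6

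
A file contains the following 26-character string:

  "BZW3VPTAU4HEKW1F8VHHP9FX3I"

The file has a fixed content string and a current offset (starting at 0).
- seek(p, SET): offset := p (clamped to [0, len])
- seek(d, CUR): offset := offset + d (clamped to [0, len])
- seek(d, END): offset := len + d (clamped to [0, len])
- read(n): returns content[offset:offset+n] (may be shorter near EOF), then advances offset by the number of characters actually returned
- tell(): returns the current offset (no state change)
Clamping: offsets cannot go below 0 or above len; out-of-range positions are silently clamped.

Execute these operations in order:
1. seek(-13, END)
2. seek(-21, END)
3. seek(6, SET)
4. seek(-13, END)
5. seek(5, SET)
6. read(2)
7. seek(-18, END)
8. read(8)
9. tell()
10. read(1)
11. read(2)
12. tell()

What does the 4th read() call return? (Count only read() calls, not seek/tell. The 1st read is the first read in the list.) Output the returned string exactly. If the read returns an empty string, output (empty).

After 1 (seek(-13, END)): offset=13
After 2 (seek(-21, END)): offset=5
After 3 (seek(6, SET)): offset=6
After 4 (seek(-13, END)): offset=13
After 5 (seek(5, SET)): offset=5
After 6 (read(2)): returned 'PT', offset=7
After 7 (seek(-18, END)): offset=8
After 8 (read(8)): returned 'U4HEKW1F', offset=16
After 9 (tell()): offset=16
After 10 (read(1)): returned '8', offset=17
After 11 (read(2)): returned 'VH', offset=19
After 12 (tell()): offset=19

Answer: VH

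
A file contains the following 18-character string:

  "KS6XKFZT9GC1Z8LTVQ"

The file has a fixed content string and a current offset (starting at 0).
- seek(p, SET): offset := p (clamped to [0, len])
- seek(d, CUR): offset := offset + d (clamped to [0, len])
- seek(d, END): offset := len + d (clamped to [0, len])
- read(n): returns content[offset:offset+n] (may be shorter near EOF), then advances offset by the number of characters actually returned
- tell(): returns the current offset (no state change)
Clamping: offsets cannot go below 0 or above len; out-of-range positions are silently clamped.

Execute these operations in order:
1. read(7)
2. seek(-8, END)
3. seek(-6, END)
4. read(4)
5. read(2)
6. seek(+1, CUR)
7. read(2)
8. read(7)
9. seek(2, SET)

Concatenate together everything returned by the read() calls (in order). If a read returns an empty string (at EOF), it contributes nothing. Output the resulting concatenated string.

After 1 (read(7)): returned 'KS6XKFZ', offset=7
After 2 (seek(-8, END)): offset=10
After 3 (seek(-6, END)): offset=12
After 4 (read(4)): returned 'Z8LT', offset=16
After 5 (read(2)): returned 'VQ', offset=18
After 6 (seek(+1, CUR)): offset=18
After 7 (read(2)): returned '', offset=18
After 8 (read(7)): returned '', offset=18
After 9 (seek(2, SET)): offset=2

Answer: KS6XKFZZ8LTVQ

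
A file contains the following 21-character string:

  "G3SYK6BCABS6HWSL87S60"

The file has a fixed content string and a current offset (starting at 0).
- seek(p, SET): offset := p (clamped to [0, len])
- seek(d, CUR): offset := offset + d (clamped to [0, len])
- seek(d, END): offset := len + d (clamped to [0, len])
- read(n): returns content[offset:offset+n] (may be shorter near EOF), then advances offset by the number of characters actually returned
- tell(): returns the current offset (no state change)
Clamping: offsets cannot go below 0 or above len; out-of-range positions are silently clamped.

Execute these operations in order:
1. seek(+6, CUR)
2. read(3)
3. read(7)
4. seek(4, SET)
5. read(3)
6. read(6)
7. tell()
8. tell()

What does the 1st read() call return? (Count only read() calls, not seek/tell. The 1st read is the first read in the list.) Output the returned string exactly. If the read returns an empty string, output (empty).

Answer: BCA

Derivation:
After 1 (seek(+6, CUR)): offset=6
After 2 (read(3)): returned 'BCA', offset=9
After 3 (read(7)): returned 'BS6HWSL', offset=16
After 4 (seek(4, SET)): offset=4
After 5 (read(3)): returned 'K6B', offset=7
After 6 (read(6)): returned 'CABS6H', offset=13
After 7 (tell()): offset=13
After 8 (tell()): offset=13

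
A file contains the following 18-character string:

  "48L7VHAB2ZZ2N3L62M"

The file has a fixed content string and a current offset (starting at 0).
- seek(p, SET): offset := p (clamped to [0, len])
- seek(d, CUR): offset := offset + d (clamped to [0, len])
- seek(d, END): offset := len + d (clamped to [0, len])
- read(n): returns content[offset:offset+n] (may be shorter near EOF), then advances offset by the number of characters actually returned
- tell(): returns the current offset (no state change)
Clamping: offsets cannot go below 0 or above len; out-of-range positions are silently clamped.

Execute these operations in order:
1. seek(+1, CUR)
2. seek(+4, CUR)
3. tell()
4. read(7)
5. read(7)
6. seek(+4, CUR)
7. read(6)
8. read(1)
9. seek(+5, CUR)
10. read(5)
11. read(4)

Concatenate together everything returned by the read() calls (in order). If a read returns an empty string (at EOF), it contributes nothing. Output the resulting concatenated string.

After 1 (seek(+1, CUR)): offset=1
After 2 (seek(+4, CUR)): offset=5
After 3 (tell()): offset=5
After 4 (read(7)): returned 'HAB2ZZ2', offset=12
After 5 (read(7)): returned 'N3L62M', offset=18
After 6 (seek(+4, CUR)): offset=18
After 7 (read(6)): returned '', offset=18
After 8 (read(1)): returned '', offset=18
After 9 (seek(+5, CUR)): offset=18
After 10 (read(5)): returned '', offset=18
After 11 (read(4)): returned '', offset=18

Answer: HAB2ZZ2N3L62M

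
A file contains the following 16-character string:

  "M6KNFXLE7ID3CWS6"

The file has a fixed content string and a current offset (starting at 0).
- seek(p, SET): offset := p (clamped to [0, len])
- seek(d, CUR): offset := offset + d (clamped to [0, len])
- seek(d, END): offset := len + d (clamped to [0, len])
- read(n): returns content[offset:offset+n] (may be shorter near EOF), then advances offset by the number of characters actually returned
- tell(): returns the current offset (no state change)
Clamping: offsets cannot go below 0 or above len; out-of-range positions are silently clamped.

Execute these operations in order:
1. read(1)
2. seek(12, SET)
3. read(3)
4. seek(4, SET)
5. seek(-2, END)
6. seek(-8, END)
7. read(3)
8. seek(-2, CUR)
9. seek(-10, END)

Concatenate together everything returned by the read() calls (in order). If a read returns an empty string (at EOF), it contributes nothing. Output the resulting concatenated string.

After 1 (read(1)): returned 'M', offset=1
After 2 (seek(12, SET)): offset=12
After 3 (read(3)): returned 'CWS', offset=15
After 4 (seek(4, SET)): offset=4
After 5 (seek(-2, END)): offset=14
After 6 (seek(-8, END)): offset=8
After 7 (read(3)): returned '7ID', offset=11
After 8 (seek(-2, CUR)): offset=9
After 9 (seek(-10, END)): offset=6

Answer: MCWS7ID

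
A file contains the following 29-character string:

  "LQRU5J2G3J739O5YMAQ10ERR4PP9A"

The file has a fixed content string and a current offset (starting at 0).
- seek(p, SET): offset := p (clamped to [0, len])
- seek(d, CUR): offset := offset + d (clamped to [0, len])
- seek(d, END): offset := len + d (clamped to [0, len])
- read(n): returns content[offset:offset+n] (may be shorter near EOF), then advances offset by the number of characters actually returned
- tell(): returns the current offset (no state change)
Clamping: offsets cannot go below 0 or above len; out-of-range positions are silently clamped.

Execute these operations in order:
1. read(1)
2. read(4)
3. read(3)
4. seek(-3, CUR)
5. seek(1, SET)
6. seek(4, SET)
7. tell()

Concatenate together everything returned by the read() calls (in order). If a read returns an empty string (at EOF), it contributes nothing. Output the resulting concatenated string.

Answer: LQRU5J2G

Derivation:
After 1 (read(1)): returned 'L', offset=1
After 2 (read(4)): returned 'QRU5', offset=5
After 3 (read(3)): returned 'J2G', offset=8
After 4 (seek(-3, CUR)): offset=5
After 5 (seek(1, SET)): offset=1
After 6 (seek(4, SET)): offset=4
After 7 (tell()): offset=4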